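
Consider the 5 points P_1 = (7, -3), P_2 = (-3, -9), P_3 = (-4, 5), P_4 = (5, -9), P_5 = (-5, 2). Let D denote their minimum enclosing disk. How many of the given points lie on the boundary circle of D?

By Welzl's lemma the MEC is supported by two points (diametrically opposite) or three points (on a circumcircle).
The farthest pair is P_3–P_4 with squared distance 277. The circle on this segment as diameter has centre (0.5, -2) and r² = 277/4 = 69.25.
Check P_1: distance² to centre = 43.25 ≤ 69.25, so it lies inside.
All remaining points lie in this disk, and no smaller disk contains both endpoints, so this is the minimum enclosing circle.
The points at distance exactly r from the centre are P_3, P_4 — 2 points.

2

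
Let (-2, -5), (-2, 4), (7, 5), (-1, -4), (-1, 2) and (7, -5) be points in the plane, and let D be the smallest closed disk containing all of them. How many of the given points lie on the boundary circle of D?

The minimum enclosing circle of a finite set is fixed by two of the points (as a diameter) or three (as a circumcircle).
The farthest pair is (-2, -5)–(7, 5) with squared distance 181. The circle on this segment as diameter has centre (2.5, 0) and r² = 181/4 = 45.25.
Check (-2, 4): distance² to centre = 36.25 ≤ 45.25, so it lies inside.
All remaining points lie in this disk, and no smaller disk contains both endpoints, so this is the minimum enclosing circle.
The points at distance exactly r from the centre are (-2, -5), (7, 5), (7, -5) — 3 points.

3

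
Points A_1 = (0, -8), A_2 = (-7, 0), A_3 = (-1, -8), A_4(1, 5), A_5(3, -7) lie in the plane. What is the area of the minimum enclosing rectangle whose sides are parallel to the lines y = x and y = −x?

In coordinates u = x + y, v = x − y the rectangle is axis-aligned; the map (x,y)→(u,v) scales areas by 2.
u-values: -8, -7, -9, 6, -4; range = 6 − (-9) = 15.
v-values: 8, -7, 7, -4, 10; range = 10 − (-7) = 17.
Area = (15 × 17) / 2 = 127.5.

127.5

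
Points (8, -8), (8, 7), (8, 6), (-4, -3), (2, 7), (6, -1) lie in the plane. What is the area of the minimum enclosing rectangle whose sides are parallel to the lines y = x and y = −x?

231

In coordinates u = x + y, v = x − y the rectangle is axis-aligned; the map (x,y)→(u,v) scales areas by 2.
u-values: 0, 15, 14, -7, 9, 5; range = 15 − (-7) = 22.
v-values: 16, 1, 2, -1, -5, 7; range = 16 − (-5) = 21.
Area = (22 × 21) / 2 = 231.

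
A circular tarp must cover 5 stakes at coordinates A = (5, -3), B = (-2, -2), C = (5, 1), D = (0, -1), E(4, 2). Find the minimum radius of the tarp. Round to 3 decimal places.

The minimum enclosing circle of a finite set is fixed by two of the points (as a diameter) or three (as a circumcircle).
The minimum enclosing circle is determined by three boundary points: A, B, C.
Their circumcentre is (12/7, -1) with r² = 725/49.
The farthest remaining point E is at distance² 697/49 ≤ 725/49.
r = √(725/49) ≈ 3.847.

3.847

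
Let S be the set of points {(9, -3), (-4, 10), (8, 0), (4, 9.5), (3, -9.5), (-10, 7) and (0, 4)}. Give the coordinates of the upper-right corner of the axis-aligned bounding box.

(9, 10)

x-range [-10, 9], y-range [-9.5, 10].
The upper-right corner is (9, 10).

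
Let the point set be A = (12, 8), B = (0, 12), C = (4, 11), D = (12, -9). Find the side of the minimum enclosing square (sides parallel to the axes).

The bounding box has width 12 and height 21.
An axis-aligned square enclosing the set must have side ≥ max(width, height).
So the minimum side is max(12, 21) = 21.

21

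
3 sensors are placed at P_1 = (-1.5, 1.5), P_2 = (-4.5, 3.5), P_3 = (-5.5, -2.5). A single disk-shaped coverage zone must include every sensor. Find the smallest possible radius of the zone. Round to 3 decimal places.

Side lengths²: P_1P_2² = 13, P_1P_3² = 32, P_2P_3² = 37.
Since P_2P_3² = 37 < 32 + 13 = 45, the triangle is acute, so the smallest enclosing circle is the circumcircle.
Circumcentre = (-4.4, 0.4), r² = 9.62.
r = √(9.62) ≈ 3.102.

3.102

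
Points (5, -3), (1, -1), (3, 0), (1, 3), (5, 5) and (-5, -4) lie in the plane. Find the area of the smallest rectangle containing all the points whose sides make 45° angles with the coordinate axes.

In coordinates u = x + y, v = x − y the rectangle is axis-aligned; the map (x,y)→(u,v) scales areas by 2.
u-values: 2, 0, 3, 4, 10, -9; range = 10 − (-9) = 19.
v-values: 8, 2, 3, -2, 0, -1; range = 8 − (-2) = 10.
Area = (19 × 10) / 2 = 95.

95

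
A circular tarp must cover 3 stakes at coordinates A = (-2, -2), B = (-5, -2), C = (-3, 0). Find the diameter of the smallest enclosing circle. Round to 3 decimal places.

3.162

Side lengths²: AB² = 9, AC² = 5, BC² = 8.
Since AB² = 9 < 8 + 5 = 13, the triangle is acute, so the smallest enclosing circle is the circumcircle.
Circumcentre = (-3.5, -1.5), r² = 2.5.
Diameter = 2r = 2√(2.5) ≈ 3.162.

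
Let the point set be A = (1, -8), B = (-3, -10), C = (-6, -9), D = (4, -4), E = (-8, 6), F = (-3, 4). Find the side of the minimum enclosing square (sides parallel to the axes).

The bounding box has width 12 and height 16.
An axis-aligned square enclosing the set must have side ≥ max(width, height).
So the minimum side is max(12, 16) = 16.

16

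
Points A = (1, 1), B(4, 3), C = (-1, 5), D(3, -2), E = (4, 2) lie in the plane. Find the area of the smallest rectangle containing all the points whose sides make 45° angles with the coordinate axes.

33

In coordinates u = x + y, v = x − y the rectangle is axis-aligned; the map (x,y)→(u,v) scales areas by 2.
u-values: 2, 7, 4, 1, 6; range = 7 − 1 = 6.
v-values: 0, 1, -6, 5, 2; range = 5 − (-6) = 11.
Area = (6 × 11) / 2 = 33.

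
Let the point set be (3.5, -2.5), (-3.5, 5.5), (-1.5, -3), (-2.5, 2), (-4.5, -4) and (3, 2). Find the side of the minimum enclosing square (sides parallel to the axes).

9.5

The bounding box has width 8 and height 9.5.
An axis-aligned square enclosing the set must have side ≥ max(width, height).
So the minimum side is max(8, 9.5) = 9.5.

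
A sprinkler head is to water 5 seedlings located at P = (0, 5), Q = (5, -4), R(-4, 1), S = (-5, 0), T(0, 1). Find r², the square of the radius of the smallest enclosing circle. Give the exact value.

A smallest enclosing disk is always determined by at most three of the input points on its boundary.
The minimum enclosing circle is determined by three boundary points: P, Q, S.
Their circumcentre is (4/7, -4/7) with r² = 1537/49.
The farthest remaining point R is at distance² 1145/49 ≤ 1537/49.

1537/49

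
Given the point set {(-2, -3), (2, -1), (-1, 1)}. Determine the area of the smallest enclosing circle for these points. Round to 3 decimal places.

17.712

Call the three points A, B, C in the order given.
Side lengths²: AB² = 20, AC² = 17, BC² = 13.
Since AB² = 20 < 17 + 13 = 30, the triangle is acute, so the smallest enclosing circle is the circumcircle.
Circumcentre = (-5/14, -9/7), r² = 1105/196.
Area = π·r² = π·1105/196 ≈ 17.712.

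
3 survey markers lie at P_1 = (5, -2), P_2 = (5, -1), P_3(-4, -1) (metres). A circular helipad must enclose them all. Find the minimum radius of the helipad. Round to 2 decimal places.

Side lengths²: P_1P_2² = 1, P_1P_3² = 82, P_2P_3² = 81.
Since P_1P_3² = 82 ≥ 81 + 1 = 82, the angle opposite P_1P_3 is not acute, so the smallest enclosing circle has P_1P_3 as diameter.
Centre = midpoint of P_1P_3 = (0.5, -1.5), r² = 82/4 = 20.5.
r = √(20.5) ≈ 4.53.

4.53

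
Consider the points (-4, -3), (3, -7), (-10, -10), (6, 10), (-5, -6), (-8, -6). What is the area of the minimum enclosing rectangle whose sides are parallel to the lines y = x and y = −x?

252

In coordinates u = x + y, v = x − y the rectangle is axis-aligned; the map (x,y)→(u,v) scales areas by 2.
u-values: -7, -4, -20, 16, -11, -14; range = 16 − (-20) = 36.
v-values: -1, 10, 0, -4, 1, -2; range = 10 − (-4) = 14.
Area = (36 × 14) / 2 = 252.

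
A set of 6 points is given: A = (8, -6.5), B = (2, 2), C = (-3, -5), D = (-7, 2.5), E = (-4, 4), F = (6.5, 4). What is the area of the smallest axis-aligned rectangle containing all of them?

157.5

x ranges over [-7, 8], width 15.
y ranges over [-6.5, 4], height 10.5.
Area = 15 × 10.5 = 157.5.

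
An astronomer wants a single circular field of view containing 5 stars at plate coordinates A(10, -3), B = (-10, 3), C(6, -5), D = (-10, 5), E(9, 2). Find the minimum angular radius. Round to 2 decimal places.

10.77

A smallest enclosing disk is always determined by at most three of the input points on its boundary.
The farthest pair is A–D with squared distance 464. The circle on this segment as diameter has centre (0, 1) and r² = 464/4 = 116.
Check B: distance² to centre = 104 ≤ 116, so it lies inside.
All remaining points lie in this disk, and no smaller disk contains both endpoints, so this is the minimum enclosing circle.
r = √116 ≈ 10.77.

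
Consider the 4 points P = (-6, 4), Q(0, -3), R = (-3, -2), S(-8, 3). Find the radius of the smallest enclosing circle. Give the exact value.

5

The farthest pair is Q–S with squared distance 100. The circle on this segment as diameter has centre (-4, 0) and r² = 100/4 = 25.
Check P: distance² to centre = 20 ≤ 25, so it lies inside.
All remaining points lie in this disk, and no smaller disk contains both endpoints, so this is the minimum enclosing circle.
r = √25 = 5.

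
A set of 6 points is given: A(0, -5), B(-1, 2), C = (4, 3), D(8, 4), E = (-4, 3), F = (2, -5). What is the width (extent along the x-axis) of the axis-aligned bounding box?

max x = 8, min x = -4, so width = 12.

12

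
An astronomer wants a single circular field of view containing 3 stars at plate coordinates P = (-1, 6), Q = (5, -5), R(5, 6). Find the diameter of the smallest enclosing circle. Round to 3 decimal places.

Side lengths²: PQ² = 157, PR² = 36, QR² = 121.
Since PQ² = 157 ≥ 121 + 36 = 157, the angle opposite PQ is not acute, so the smallest enclosing circle has PQ as diameter.
Centre = midpoint of PQ = (2, 0.5), r² = 157/4 = 39.25.
Diameter = 2r = 2√(39.25) ≈ 12.530.

12.530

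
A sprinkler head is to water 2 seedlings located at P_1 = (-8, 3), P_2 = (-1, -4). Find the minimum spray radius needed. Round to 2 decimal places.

4.95

The smallest circle enclosing two points has them as diameter endpoints.
Centre = midpoint = (-4.5, -0.5); r² = |P_1P_2|²/4 = 98/4 = 24.5.
r = √(24.5) ≈ 4.95.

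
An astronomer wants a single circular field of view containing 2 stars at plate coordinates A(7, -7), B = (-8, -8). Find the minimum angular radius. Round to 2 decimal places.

The smallest circle enclosing two points has them as diameter endpoints.
Centre = midpoint = (-0.5, -7.5); r² = |AB|²/4 = 226/4 = 56.5.
r = √(56.5) ≈ 7.52.

7.52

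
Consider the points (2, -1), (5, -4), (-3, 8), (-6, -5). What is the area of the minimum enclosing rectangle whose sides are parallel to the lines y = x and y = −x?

In coordinates u = x + y, v = x − y the rectangle is axis-aligned; the map (x,y)→(u,v) scales areas by 2.
u-values: 1, 1, 5, -11; range = 5 − (-11) = 16.
v-values: 3, 9, -11, -1; range = 9 − (-11) = 20.
Area = (16 × 20) / 2 = 160.

160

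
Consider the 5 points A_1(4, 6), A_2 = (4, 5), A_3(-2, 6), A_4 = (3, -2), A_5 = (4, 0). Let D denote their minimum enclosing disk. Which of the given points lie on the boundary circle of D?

A_1, A_3, A_4

The minimum enclosing circle is determined by three boundary points: A_1, A_3, A_4.
Their circumcentre is (1, 2.3125) with r² = 22.59765625.
The farthest remaining point A_2 is at distance² 16.22265625 ≤ 22.59765625.
The points at distance exactly r from the centre are A_1, A_3, A_4 — 3 points.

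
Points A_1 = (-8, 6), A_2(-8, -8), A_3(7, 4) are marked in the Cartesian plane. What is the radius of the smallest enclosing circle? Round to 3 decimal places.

9.690

Side lengths²: A_1A_2² = 196, A_1A_3² = 229, A_2A_3² = 369.
Since A_2A_3² = 369 < 229 + 196 = 425, the triangle is acute, so the smallest enclosing circle is the circumcircle.
Circumcentre = (-1.3, -1), r² = 93.89.
r = √(93.89) ≈ 9.690.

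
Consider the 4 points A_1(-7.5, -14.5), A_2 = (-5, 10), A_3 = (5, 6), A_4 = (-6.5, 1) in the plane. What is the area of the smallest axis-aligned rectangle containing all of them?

x ranges over [-7.5, 5], width 12.5.
y ranges over [-14.5, 10], height 24.5.
Area = 12.5 × 24.5 = 306.25.

306.25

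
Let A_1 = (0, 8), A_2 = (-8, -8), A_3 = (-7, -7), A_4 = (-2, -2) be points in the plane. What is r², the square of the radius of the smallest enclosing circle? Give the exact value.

80

The farthest pair is A_1–A_2 with squared distance 320. The circle on this segment as diameter has centre (-4, 0) and r² = 320/4 = 80.
Check A_3: distance² to centre = 58 ≤ 80, so it lies inside.
All remaining points lie in this disk, and no smaller disk contains both endpoints, so this is the minimum enclosing circle.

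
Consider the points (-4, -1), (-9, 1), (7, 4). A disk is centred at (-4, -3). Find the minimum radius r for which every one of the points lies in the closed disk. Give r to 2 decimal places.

13.04

The required radius is the distance from (-4, -3) to the farthest point.
Squared distances: 4, 41, 170.
Maximum is 170, attained at (7, 4).
r = √170 ≈ 13.04.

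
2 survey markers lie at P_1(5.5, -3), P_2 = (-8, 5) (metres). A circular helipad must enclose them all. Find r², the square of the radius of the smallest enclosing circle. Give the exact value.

61.5625

The smallest circle enclosing two points has them as diameter endpoints.
Centre = midpoint = (-1.25, 1); r² = |P_1P_2|²/4 = 246.25/4 = 61.5625.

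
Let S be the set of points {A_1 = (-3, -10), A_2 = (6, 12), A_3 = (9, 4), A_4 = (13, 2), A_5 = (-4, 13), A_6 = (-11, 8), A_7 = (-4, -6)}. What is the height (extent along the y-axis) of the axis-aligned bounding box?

23

max y = 13, min y = -10, so height = 23.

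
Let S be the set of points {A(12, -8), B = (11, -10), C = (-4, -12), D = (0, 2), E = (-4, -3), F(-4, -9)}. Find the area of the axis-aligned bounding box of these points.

224

x ranges over [-4, 12], width 16.
y ranges over [-12, 2], height 14.
Area = 16 × 14 = 224.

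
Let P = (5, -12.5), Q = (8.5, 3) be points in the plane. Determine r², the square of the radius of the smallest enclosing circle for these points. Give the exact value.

63.125

The smallest circle enclosing two points has them as diameter endpoints.
Centre = midpoint = (6.75, -4.75); r² = |PQ|²/4 = 252.5/4 = 63.125.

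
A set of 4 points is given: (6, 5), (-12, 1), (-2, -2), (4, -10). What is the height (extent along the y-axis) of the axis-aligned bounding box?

15

max y = 5, min y = -10, so height = 15.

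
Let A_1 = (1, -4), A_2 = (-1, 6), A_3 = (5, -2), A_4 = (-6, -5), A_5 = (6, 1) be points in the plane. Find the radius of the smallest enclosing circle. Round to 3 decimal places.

The minimum enclosing circle of a finite set is fixed by two of the points (as a diameter) or three (as a circumcircle).
The minimum enclosing circle is determined by three boundary points: A_2, A_4, A_5.
Their circumcentre is (-10/17, -14/17) with r² = 13505/289.
The farthest remaining point A_3 is at distance² 9425/289 ≤ 13505/289.
r = √(13505/289) ≈ 6.836.

6.836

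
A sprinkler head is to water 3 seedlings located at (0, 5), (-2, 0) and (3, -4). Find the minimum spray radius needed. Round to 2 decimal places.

4.74

Call the three points A, B, C in the order given.
Side lengths²: AB² = 29, AC² = 90, BC² = 41.
Since AC² = 90 ≥ 41 + 29 = 70, the angle opposite AC is not acute, so the smallest enclosing circle has AC as diameter.
Centre = midpoint of AC = (1.5, 0.5), r² = 90/4 = 22.5.
r = √(22.5) ≈ 4.74.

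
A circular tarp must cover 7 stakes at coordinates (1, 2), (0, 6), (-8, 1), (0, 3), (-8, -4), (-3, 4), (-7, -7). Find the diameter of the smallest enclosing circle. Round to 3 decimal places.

14.765

The minimum enclosing circle of a finite set is fixed by two of the points (as a diameter) or three (as a circumcircle).
The farthest pair is (0, 6)–(-7, -7) with squared distance 218. The circle on this segment as diameter has centre (-3.5, -0.5) and r² = 218/4 = 54.5.
Check (1, 2): distance² to centre = 26.5 ≤ 54.5, so it lies inside.
All remaining points lie in this disk, and no smaller disk contains both endpoints, so this is the minimum enclosing circle.
Diameter = 2r = 2√(54.5) ≈ 14.765.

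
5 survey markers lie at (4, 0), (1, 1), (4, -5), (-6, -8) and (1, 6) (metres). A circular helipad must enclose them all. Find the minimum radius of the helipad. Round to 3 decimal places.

By Welzl's lemma the MEC is supported by two points (diametrically opposite) or three points (on a circumcircle).
The farthest pair is (-6, -8)–(1, 6) with squared distance 245. The circle on this segment as diameter has centre (-2.5, -1) and r² = 245/4 = 61.25.
Check (4, 0): distance² to centre = 43.25 ≤ 61.25, so it lies inside.
All remaining points lie in this disk, and no smaller disk contains both endpoints, so this is the minimum enclosing circle.
r = √(61.25) ≈ 7.826.

7.826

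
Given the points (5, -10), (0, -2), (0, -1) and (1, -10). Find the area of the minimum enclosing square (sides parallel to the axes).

81

The bounding box has width 5 and height 9.
An axis-aligned square enclosing the set must have side ≥ max(width, height).
So the minimum side is max(5, 9) = 9.
Area = 9² = 81.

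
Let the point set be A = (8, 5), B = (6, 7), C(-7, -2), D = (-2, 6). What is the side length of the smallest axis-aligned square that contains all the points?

The bounding box has width 15 and height 9.
An axis-aligned square enclosing the set must have side ≥ max(width, height).
So the minimum side is max(15, 9) = 15.

15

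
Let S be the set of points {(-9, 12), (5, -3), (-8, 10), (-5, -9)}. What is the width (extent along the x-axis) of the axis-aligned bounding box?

max x = 5, min x = -9, so width = 14.

14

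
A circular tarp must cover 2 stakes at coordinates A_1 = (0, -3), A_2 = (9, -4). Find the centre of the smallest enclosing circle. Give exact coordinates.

The smallest circle enclosing two points has them as diameter endpoints.
Centre = midpoint = (4.5, -3.5); r² = |A_1A_2|²/4 = 82/4 = 20.5.
Centre = (4.5, -3.5).

(4.5, -3.5)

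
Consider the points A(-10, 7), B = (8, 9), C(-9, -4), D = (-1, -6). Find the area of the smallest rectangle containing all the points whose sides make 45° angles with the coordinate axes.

330

In coordinates u = x + y, v = x − y the rectangle is axis-aligned; the map (x,y)→(u,v) scales areas by 2.
u-values: -3, 17, -13, -7; range = 17 − (-13) = 30.
v-values: -17, -1, -5, 5; range = 5 − (-17) = 22.
Area = (30 × 22) / 2 = 330.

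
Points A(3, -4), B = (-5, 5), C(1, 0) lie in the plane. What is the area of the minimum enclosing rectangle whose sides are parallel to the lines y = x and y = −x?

17

In coordinates u = x + y, v = x − y the rectangle is axis-aligned; the map (x,y)→(u,v) scales areas by 2.
u-values: -1, 0, 1; range = 1 − (-1) = 2.
v-values: 7, -10, 1; range = 7 − (-10) = 17.
Area = (2 × 17) / 2 = 17.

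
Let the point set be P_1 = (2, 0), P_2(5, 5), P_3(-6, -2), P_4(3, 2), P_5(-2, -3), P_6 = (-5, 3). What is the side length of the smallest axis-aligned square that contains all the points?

The bounding box has width 11 and height 8.
An axis-aligned square enclosing the set must have side ≥ max(width, height).
So the minimum side is max(11, 8) = 11.

11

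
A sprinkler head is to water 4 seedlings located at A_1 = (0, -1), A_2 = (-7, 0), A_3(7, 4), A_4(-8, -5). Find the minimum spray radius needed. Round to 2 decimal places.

A smallest enclosing disk is always determined by at most three of the input points on its boundary.
The farthest pair is A_3–A_4 with squared distance 306. The circle on this segment as diameter has centre (-0.5, -0.5) and r² = 306/4 = 76.5.
Check A_1: distance² to centre = 0.5 ≤ 76.5, so it lies inside.
All remaining points lie in this disk, and no smaller disk contains both endpoints, so this is the minimum enclosing circle.
r = √(76.5) ≈ 8.75.

8.75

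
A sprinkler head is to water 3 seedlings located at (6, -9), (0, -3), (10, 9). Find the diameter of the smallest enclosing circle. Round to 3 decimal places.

Call the three points A, B, C in the order given.
Side lengths²: AB² = 72, AC² = 340, BC² = 244.
Since AC² = 340 ≥ 244 + 72 = 316, the angle opposite AC is not acute, so the smallest enclosing circle has AC as diameter.
Centre = midpoint of AC = (8, 0), r² = 340/4 = 85.
Diameter = 2r = 2√85 ≈ 18.439.

18.439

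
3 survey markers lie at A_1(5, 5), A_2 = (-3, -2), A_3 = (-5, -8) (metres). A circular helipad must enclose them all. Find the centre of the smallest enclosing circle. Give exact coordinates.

Side lengths²: A_1A_2² = 113, A_1A_3² = 269, A_2A_3² = 40.
Since A_1A_3² = 269 ≥ 113 + 40 = 153, the angle opposite A_1A_3 is not acute, so the smallest enclosing circle has A_1A_3 as diameter.
Centre = midpoint of A_1A_3 = (0, -1.5), r² = 269/4 = 67.25.
Centre = (0, -1.5).

(0, -1.5)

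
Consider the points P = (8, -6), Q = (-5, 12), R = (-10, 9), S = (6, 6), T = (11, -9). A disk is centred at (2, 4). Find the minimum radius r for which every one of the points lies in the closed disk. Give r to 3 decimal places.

The required radius is the distance from (2, 4) to the farthest point.
Squared distances: 136, 113, 169, 20, 250.
Maximum is 250, attained at T.
r = √250 ≈ 15.811.

15.811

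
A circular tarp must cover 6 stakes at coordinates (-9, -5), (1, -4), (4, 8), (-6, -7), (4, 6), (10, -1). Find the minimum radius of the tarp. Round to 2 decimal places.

A smallest enclosing disk is always determined by at most three of the input points on its boundary.
The minimum enclosing circle is determined by three boundary points: (-9, -5), (4, 8), (10, -1).
Their circumcentre is (0.1, -1.1) with r² = 98.02.
The farthest remaining point (-6, -7) is at distance² 72.02 ≤ 98.02.
r = √(98.02) ≈ 9.90.

9.90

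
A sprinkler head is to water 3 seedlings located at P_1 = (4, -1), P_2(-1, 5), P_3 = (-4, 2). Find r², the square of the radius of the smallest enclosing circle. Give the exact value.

4453/242

Side lengths²: P_1P_2² = 61, P_1P_3² = 73, P_2P_3² = 18.
Since P_1P_3² = 73 < 61 + 18 = 79, the triangle is acute, so the smallest enclosing circle is the circumcircle.
Circumcentre = (3/22, 19/22), r² = 4453/242.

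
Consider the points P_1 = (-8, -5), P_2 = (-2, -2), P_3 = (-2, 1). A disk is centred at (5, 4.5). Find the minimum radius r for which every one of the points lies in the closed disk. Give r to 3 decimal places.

16.101

The required radius is the distance from (5, 4.5) to the farthest point.
Squared distances: 259.25, 91.25, 61.25.
Maximum is 259.25, attained at P_1.
r = √(259.25) ≈ 16.101.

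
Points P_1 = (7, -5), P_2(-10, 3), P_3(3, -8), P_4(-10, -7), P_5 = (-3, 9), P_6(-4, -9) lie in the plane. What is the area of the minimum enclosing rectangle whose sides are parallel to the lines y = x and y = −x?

287.5

In coordinates u = x + y, v = x − y the rectangle is axis-aligned; the map (x,y)→(u,v) scales areas by 2.
u-values: 2, -7, -5, -17, 6, -13; range = 6 − (-17) = 23.
v-values: 12, -13, 11, -3, -12, 5; range = 12 − (-13) = 25.
Area = (23 × 25) / 2 = 287.5.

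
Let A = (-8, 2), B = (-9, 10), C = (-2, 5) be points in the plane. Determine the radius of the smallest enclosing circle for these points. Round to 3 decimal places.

4.561

Side lengths²: AB² = 65, AC² = 45, BC² = 74.
Since BC² = 74 < 65 + 45 = 110, the triangle is acute, so the smallest enclosing circle is the circumcircle.
Circumcentre = (-217/34, 213/34), r² = 12025/578.
r = √(12025/578) ≈ 4.561.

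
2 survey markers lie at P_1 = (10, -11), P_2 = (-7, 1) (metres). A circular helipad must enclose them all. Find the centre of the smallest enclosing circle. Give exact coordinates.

The smallest circle enclosing two points has them as diameter endpoints.
Centre = midpoint = (1.5, -5); r² = |P_1P_2|²/4 = 433/4 = 108.25.
Centre = (1.5, -5).

(1.5, -5)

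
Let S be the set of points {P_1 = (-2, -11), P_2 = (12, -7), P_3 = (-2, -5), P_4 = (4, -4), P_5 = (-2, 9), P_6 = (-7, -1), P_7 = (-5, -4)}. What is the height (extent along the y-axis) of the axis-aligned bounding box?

20

max y = 9, min y = -11, so height = 20.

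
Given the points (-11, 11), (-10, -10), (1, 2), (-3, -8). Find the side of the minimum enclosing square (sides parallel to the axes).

The bounding box has width 12 and height 21.
An axis-aligned square enclosing the set must have side ≥ max(width, height).
So the minimum side is max(12, 21) = 21.

21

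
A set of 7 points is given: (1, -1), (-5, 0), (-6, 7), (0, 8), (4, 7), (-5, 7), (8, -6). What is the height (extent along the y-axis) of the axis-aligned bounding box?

14

max y = 8, min y = -6, so height = 14.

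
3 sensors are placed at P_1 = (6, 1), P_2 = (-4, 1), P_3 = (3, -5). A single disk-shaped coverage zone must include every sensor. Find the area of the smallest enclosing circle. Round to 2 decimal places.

83.45

Side lengths²: P_1P_2² = 100, P_1P_3² = 45, P_2P_3² = 85.
Since P_1P_2² = 100 < 85 + 45 = 130, the triangle is acute, so the smallest enclosing circle is the circumcircle.
Circumcentre = (1, -0.25), r² = 26.5625.
Area = π·r² = π·26.5625 ≈ 83.45.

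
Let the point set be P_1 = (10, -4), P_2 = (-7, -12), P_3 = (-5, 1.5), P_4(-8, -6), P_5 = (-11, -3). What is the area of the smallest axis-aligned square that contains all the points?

441

The bounding box has width 21 and height 13.5.
An axis-aligned square enclosing the set must have side ≥ max(width, height).
So the minimum side is max(21, 13.5) = 21.
Area = 21² = 441.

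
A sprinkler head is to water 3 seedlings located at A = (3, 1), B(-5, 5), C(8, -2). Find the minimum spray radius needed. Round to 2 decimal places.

7.38

Side lengths²: AB² = 80, AC² = 34, BC² = 218.
Since BC² = 218 ≥ 80 + 34 = 114, the angle opposite BC is not acute, so the smallest enclosing circle has BC as diameter.
Centre = midpoint of BC = (1.5, 1.5), r² = 218/4 = 54.5.
r = √(54.5) ≈ 7.38.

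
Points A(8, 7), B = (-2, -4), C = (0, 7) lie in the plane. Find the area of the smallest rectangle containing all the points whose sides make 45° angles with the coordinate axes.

94.5

In coordinates u = x + y, v = x − y the rectangle is axis-aligned; the map (x,y)→(u,v) scales areas by 2.
u-values: 15, -6, 7; range = 15 − (-6) = 21.
v-values: 1, 2, -7; range = 2 − (-7) = 9.
Area = (21 × 9) / 2 = 94.5.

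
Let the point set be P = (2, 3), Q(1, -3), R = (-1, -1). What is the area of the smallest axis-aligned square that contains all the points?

The bounding box has width 3 and height 6.
An axis-aligned square enclosing the set must have side ≥ max(width, height).
So the minimum side is max(3, 6) = 6.
Area = 6² = 36.

36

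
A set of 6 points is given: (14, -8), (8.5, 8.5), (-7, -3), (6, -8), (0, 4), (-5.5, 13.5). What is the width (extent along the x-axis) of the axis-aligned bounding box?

max x = 14, min x = -7, so width = 21.

21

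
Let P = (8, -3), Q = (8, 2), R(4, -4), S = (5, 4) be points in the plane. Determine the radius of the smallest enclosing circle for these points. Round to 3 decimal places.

A smallest enclosing disk is always determined by at most three of the input points on its boundary.
The minimum enclosing circle is determined by three boundary points: P, R, S.
Their circumcentre is (319/62, -5/62) with r² = 32045/1922.
The farthest remaining point Q is at distance² 23985/1922 ≤ 32045/1922.
r = √(32045/1922) ≈ 4.083.

4.083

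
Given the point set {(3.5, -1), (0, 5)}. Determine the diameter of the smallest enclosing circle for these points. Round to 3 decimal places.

6.946

The smallest circle enclosing two points has them as diameter endpoints.
Centre = midpoint = (1.75, 2); r² = |(3.5, -1)−(0, 5)|²/4 = 48.25/4 = 12.0625.
Diameter = 2r = 2√(12.0625) ≈ 6.946.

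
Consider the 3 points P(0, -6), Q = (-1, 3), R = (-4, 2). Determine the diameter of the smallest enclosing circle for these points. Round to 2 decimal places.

9.15

Side lengths²: PQ² = 82, PR² = 80, QR² = 10.
Since PQ² = 82 < 80 + 10 = 90, the triangle is acute, so the smallest enclosing circle is the circumcircle.
Circumcentre = (-8/7, -11/7), r² = 1025/49.
Diameter = 2r = 2√(1025/49) ≈ 9.15.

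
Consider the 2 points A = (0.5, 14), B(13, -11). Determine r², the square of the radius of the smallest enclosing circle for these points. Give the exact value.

The smallest circle enclosing two points has them as diameter endpoints.
Centre = midpoint = (6.75, 1.5); r² = |AB|²/4 = 781.25/4 = 195.3125.

195.3125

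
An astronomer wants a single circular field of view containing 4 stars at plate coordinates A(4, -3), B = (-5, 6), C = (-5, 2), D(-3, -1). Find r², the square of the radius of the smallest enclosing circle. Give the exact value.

40.5

The minimum enclosing circle of a finite set is fixed by two of the points (as a diameter) or three (as a circumcircle).
The farthest pair is A–B with squared distance 162. The circle on this segment as diameter has centre (-0.5, 1.5) and r² = 162/4 = 40.5.
Check C: distance² to centre = 20.5 ≤ 40.5, so it lies inside.
All remaining points lie in this disk, and no smaller disk contains both endpoints, so this is the minimum enclosing circle.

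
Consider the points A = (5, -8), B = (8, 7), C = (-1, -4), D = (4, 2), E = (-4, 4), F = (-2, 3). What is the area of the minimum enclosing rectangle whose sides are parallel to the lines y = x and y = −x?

In coordinates u = x + y, v = x − y the rectangle is axis-aligned; the map (x,y)→(u,v) scales areas by 2.
u-values: -3, 15, -5, 6, 0, 1; range = 15 − (-5) = 20.
v-values: 13, 1, 3, 2, -8, -5; range = 13 − (-8) = 21.
Area = (20 × 21) / 2 = 210.

210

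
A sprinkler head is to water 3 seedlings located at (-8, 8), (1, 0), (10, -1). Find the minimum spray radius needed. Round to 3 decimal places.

10.062

Call the three points A, B, C in the order given.
Side lengths²: AB² = 145, AC² = 405, BC² = 82.
Since AC² = 405 ≥ 145 + 82 = 227, the angle opposite AC is not acute, so the smallest enclosing circle has AC as diameter.
Centre = midpoint of AC = (1, 3.5), r² = 405/4 = 101.25.
r = √(101.25) ≈ 10.062.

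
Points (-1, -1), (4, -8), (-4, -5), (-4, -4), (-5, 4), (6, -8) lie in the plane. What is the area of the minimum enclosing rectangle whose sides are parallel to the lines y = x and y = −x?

In coordinates u = x + y, v = x − y the rectangle is axis-aligned; the map (x,y)→(u,v) scales areas by 2.
u-values: -2, -4, -9, -8, -1, -2; range = -1 − (-9) = 8.
v-values: 0, 12, 1, 0, -9, 14; range = 14 − (-9) = 23.
Area = (8 × 23) / 2 = 92.

92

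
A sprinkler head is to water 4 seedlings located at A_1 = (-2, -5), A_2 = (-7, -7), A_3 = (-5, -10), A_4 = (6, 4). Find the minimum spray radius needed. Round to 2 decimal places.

8.90

The farthest pair is A_3–A_4 with squared distance 317. The circle on this segment as diameter has centre (0.5, -3) and r² = 317/4 = 79.25.
Check A_1: distance² to centre = 10.25 ≤ 79.25, so it lies inside.
All remaining points lie in this disk, and no smaller disk contains both endpoints, so this is the minimum enclosing circle.
r = √(79.25) ≈ 8.90.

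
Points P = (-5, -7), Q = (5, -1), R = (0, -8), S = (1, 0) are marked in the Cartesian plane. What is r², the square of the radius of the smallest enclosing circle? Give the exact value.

The minimum enclosing circle of a finite set is fixed by two of the points (as a diameter) or three (as a circumcircle).
The farthest pair is P–Q with squared distance 136. The circle on this segment as diameter has centre (0, -4) and r² = 136/4 = 34.
Check R: distance² to centre = 16 ≤ 34, so it lies inside.
All remaining points lie in this disk, and no smaller disk contains both endpoints, so this is the minimum enclosing circle.

34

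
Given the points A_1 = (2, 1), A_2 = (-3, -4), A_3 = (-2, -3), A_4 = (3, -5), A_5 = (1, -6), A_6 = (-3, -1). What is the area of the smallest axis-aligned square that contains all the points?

The bounding box has width 6 and height 7.
An axis-aligned square enclosing the set must have side ≥ max(width, height).
So the minimum side is max(6, 7) = 7.
Area = 7² = 49.

49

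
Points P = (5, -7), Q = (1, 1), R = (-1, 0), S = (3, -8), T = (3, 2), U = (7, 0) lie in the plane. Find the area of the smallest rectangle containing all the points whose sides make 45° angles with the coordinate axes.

In coordinates u = x + y, v = x − y the rectangle is axis-aligned; the map (x,y)→(u,v) scales areas by 2.
u-values: -2, 2, -1, -5, 5, 7; range = 7 − (-5) = 12.
v-values: 12, 0, -1, 11, 1, 7; range = 12 − (-1) = 13.
Area = (12 × 13) / 2 = 78.

78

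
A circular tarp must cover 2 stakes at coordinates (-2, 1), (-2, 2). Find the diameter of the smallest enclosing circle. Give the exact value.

1

The smallest circle enclosing two points has them as diameter endpoints.
Centre = midpoint = (-2, 1.5); r² = |(-2, 1)−(-2, 2)|²/4 = 1/4 = 0.25.
Diameter = 2r = 2√(0.25) = 1.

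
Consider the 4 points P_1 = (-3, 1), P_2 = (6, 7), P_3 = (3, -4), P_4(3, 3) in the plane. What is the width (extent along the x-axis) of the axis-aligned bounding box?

9

max x = 6, min x = -3, so width = 9.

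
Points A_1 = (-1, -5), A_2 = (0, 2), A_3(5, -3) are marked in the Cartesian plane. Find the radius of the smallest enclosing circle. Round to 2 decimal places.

3.95

Side lengths²: A_1A_2² = 50, A_1A_3² = 40, A_2A_3² = 50.
Since A_2A_3² = 50 < 50 + 40 = 90, the triangle is acute, so the smallest enclosing circle is the circumcircle.
Circumcentre = (1.25, -1.75), r² = 15.625.
r = √(15.625) ≈ 3.95.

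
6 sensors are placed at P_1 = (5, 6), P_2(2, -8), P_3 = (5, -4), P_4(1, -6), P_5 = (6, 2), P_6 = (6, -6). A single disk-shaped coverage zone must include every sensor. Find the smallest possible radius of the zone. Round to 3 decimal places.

7.159

The minimum enclosing circle of a finite set is fixed by two of the points (as a diameter) or three (as a circumcircle).
The farthest pair is P_1–P_2 with squared distance 205. The circle on this segment as diameter has centre (3.5, -1) and r² = 205/4 = 51.25.
Check P_3: distance² to centre = 11.25 ≤ 51.25, so it lies inside.
All remaining points lie in this disk, and no smaller disk contains both endpoints, so this is the minimum enclosing circle.
r = √(51.25) ≈ 7.159.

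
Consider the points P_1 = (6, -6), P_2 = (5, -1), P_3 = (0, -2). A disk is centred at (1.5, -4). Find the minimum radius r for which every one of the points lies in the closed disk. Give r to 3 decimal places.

The required radius is the distance from (1.5, -4) to the farthest point.
Squared distances: 24.25, 21.25, 6.25.
Maximum is 24.25, attained at P_1.
r = √(24.25) ≈ 4.924.

4.924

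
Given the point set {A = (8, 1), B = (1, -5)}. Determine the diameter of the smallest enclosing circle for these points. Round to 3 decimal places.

The smallest circle enclosing two points has them as diameter endpoints.
Centre = midpoint = (4.5, -2); r² = |AB|²/4 = 85/4 = 21.25.
Diameter = 2r = 2√(21.25) ≈ 9.220.

9.220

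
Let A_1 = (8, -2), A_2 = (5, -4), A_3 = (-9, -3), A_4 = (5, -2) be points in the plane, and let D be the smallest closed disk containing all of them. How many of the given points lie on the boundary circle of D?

The farthest pair is A_1–A_3 with squared distance 290. The circle on this segment as diameter has centre (-0.5, -2.5) and r² = 290/4 = 72.5.
Check A_2: distance² to centre = 32.5 ≤ 72.5, so it lies inside.
All remaining points lie in this disk, and no smaller disk contains both endpoints, so this is the minimum enclosing circle.
The points at distance exactly r from the centre are A_1, A_3 — 2 points.

2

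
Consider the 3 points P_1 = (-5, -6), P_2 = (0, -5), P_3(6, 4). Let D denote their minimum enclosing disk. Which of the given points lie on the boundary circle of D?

Side lengths²: P_1P_2² = 26, P_1P_3² = 221, P_2P_3² = 117.
Since P_1P_3² = 221 ≥ 117 + 26 = 143, the angle opposite P_1P_3 is not acute, so the smallest enclosing circle has P_1P_3 as diameter.
Centre = midpoint of P_1P_3 = (0.5, -1), r² = 221/4 = 55.25.
The points at distance exactly r from the centre are P_1, P_3 — 2 points.

P_1, P_3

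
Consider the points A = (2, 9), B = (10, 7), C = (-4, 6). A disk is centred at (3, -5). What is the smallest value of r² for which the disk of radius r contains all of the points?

197

The required radius is the distance from (3, -5) to the farthest point.
Squared distances: 197, 193, 170.
Maximum is 197, attained at A.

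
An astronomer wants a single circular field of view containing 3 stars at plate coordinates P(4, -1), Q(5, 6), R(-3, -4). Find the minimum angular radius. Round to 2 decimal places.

6.40

Side lengths²: PQ² = 50, PR² = 58, QR² = 164.
Since QR² = 164 ≥ 58 + 50 = 108, the angle opposite QR is not acute, so the smallest enclosing circle has QR as diameter.
Centre = midpoint of QR = (1, 1), r² = 164/4 = 41.
r = √41 ≈ 6.40.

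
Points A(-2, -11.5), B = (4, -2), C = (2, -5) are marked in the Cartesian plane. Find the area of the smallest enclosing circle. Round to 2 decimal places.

Side lengths²: AB² = 126.25, AC² = 58.25, BC² = 13.
Since AB² = 126.25 ≥ 58.25 + 13 = 71.25, the angle opposite AB is not acute, so the smallest enclosing circle has AB as diameter.
Centre = midpoint of AB = (1, -6.75), r² = 126.25/4 = 31.5625.
Area = π·r² = π·31.5625 ≈ 99.16.

99.16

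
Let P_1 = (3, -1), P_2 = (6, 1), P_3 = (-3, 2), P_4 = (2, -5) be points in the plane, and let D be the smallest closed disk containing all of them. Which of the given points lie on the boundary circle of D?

P_2, P_3, P_4

A smallest enclosing disk is always determined by at most three of the input points on its boundary.
The minimum enclosing circle is determined by three boundary points: P_2, P_3, P_4.
Their circumcentre is (38/29, -6/29) with r² = 19721/841.
The farthest remaining point P_1 is at distance² 2930/841 ≤ 19721/841.
The points at distance exactly r from the centre are P_2, P_3, P_4 — 3 points.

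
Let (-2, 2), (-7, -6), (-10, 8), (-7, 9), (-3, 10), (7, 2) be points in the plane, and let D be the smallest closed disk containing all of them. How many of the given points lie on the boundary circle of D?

3

The minimum enclosing circle of a finite set is fixed by two of the points (as a diameter) or three (as a circumcircle).
The minimum enclosing circle is determined by three boundary points: (-7, -6), (-10, 8), (7, 2).
Their circumcentre is (-27/11, 101/44) with r² = 173225/1936.
The farthest remaining point (-7, 9) is at distance² 127025/1936 ≤ 173225/1936.
The points at distance exactly r from the centre are (-7, -6), (-10, 8), (7, 2) — 3 points.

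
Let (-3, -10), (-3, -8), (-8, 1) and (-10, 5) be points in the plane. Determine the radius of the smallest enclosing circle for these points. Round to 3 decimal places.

A smallest enclosing disk is always determined by at most three of the input points on its boundary.
The farthest pair is (-3, -10)–(-10, 5) with squared distance 274. The circle on this segment as diameter has centre (-6.5, -2.5) and r² = 274/4 = 68.5.
Check (-3, -8): distance² to centre = 42.5 ≤ 68.5, so it lies inside.
All remaining points lie in this disk, and no smaller disk contains both endpoints, so this is the minimum enclosing circle.
r = √(68.5) ≈ 8.276.

8.276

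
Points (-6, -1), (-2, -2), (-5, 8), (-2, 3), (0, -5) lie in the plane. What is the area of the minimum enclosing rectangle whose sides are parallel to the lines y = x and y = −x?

In coordinates u = x + y, v = x − y the rectangle is axis-aligned; the map (x,y)→(u,v) scales areas by 2.
u-values: -7, -4, 3, 1, -5; range = 3 − (-7) = 10.
v-values: -5, 0, -13, -5, 5; range = 5 − (-13) = 18.
Area = (10 × 18) / 2 = 90.

90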